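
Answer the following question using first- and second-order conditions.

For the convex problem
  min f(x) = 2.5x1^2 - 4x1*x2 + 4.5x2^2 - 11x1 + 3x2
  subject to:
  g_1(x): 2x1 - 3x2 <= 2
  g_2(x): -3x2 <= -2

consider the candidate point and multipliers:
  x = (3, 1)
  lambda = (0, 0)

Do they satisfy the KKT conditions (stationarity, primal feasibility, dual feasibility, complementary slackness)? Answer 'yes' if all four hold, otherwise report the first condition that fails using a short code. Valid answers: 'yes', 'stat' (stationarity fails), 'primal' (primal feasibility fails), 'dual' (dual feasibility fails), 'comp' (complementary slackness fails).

Gradient of f: grad f(x) = Q x + c = (0, 0)
Constraint values g_i(x) = a_i^T x - b_i:
  g_1((3, 1)) = 1
  g_2((3, 1)) = -1
Stationarity residual: grad f(x) + sum_i lambda_i a_i = (0, 0)
  -> stationarity OK
Primal feasibility (all g_i <= 0): FAILS
Dual feasibility (all lambda_i >= 0): OK
Complementary slackness (lambda_i * g_i(x) = 0 for all i): OK

Verdict: the first failing condition is primal_feasibility -> primal.

primal


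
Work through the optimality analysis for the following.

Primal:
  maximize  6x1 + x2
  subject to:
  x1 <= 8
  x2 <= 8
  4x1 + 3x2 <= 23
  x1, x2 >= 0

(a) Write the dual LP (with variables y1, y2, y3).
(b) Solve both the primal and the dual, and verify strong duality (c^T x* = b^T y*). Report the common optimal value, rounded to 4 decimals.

The standard primal-dual pair for 'max c^T x s.t. A x <= b, x >= 0' is:
  Dual:  min b^T y  s.t.  A^T y >= c,  y >= 0.

So the dual LP is:
  minimize  8y1 + 8y2 + 23y3
  subject to:
    y1 + 4y3 >= 6
    y2 + 3y3 >= 1
    y1, y2, y3 >= 0

Solving the primal: x* = (5.75, 0).
  primal value c^T x* = 34.5.
Solving the dual: y* = (0, 0, 1.5).
  dual value b^T y* = 34.5.
Strong duality: c^T x* = b^T y*. Confirmed.

34.5


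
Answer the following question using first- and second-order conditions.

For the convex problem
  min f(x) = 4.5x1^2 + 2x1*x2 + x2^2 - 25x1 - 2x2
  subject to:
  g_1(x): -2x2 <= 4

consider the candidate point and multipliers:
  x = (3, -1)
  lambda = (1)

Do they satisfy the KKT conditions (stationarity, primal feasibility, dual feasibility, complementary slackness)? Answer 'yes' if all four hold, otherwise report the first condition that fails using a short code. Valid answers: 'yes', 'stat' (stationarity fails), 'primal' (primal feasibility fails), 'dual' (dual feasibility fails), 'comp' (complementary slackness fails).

Gradient of f: grad f(x) = Q x + c = (0, 2)
Constraint values g_i(x) = a_i^T x - b_i:
  g_1((3, -1)) = -2
Stationarity residual: grad f(x) + sum_i lambda_i a_i = (0, 0)
  -> stationarity OK
Primal feasibility (all g_i <= 0): OK
Dual feasibility (all lambda_i >= 0): OK
Complementary slackness (lambda_i * g_i(x) = 0 for all i): FAILS

Verdict: the first failing condition is complementary_slackness -> comp.

comp


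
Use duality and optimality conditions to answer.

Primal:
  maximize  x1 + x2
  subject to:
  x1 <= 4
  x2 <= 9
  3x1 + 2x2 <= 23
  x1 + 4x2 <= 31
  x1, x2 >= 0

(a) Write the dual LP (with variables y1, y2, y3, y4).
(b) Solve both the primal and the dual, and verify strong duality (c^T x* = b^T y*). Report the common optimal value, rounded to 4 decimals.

The standard primal-dual pair for 'max c^T x s.t. A x <= b, x >= 0' is:
  Dual:  min b^T y  s.t.  A^T y >= c,  y >= 0.

So the dual LP is:
  minimize  4y1 + 9y2 + 23y3 + 31y4
  subject to:
    y1 + 3y3 + y4 >= 1
    y2 + 2y3 + 4y4 >= 1
    y1, y2, y3, y4 >= 0

Solving the primal: x* = (3, 7).
  primal value c^T x* = 10.
Solving the dual: y* = (0, 0, 0.3, 0.1).
  dual value b^T y* = 10.
Strong duality: c^T x* = b^T y*. Confirmed.

10


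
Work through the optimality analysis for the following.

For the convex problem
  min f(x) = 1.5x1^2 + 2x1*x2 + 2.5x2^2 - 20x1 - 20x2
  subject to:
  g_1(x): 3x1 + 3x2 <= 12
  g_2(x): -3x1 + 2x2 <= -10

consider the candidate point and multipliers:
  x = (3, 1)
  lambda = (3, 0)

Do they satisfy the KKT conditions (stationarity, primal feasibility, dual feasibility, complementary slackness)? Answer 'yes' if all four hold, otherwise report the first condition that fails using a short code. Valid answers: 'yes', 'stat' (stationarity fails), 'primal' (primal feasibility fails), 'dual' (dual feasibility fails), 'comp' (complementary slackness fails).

Gradient of f: grad f(x) = Q x + c = (-9, -9)
Constraint values g_i(x) = a_i^T x - b_i:
  g_1((3, 1)) = 0
  g_2((3, 1)) = 3
Stationarity residual: grad f(x) + sum_i lambda_i a_i = (0, 0)
  -> stationarity OK
Primal feasibility (all g_i <= 0): FAILS
Dual feasibility (all lambda_i >= 0): OK
Complementary slackness (lambda_i * g_i(x) = 0 for all i): OK

Verdict: the first failing condition is primal_feasibility -> primal.

primal


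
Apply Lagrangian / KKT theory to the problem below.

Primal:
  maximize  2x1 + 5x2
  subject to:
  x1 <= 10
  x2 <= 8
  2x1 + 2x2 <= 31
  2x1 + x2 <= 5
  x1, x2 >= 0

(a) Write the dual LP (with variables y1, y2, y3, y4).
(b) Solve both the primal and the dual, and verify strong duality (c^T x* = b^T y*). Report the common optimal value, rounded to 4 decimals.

The standard primal-dual pair for 'max c^T x s.t. A x <= b, x >= 0' is:
  Dual:  min b^T y  s.t.  A^T y >= c,  y >= 0.

So the dual LP is:
  minimize  10y1 + 8y2 + 31y3 + 5y4
  subject to:
    y1 + 2y3 + 2y4 >= 2
    y2 + 2y3 + y4 >= 5
    y1, y2, y3, y4 >= 0

Solving the primal: x* = (0, 5).
  primal value c^T x* = 25.
Solving the dual: y* = (0, 0, 0, 5).
  dual value b^T y* = 25.
Strong duality: c^T x* = b^T y*. Confirmed.

25


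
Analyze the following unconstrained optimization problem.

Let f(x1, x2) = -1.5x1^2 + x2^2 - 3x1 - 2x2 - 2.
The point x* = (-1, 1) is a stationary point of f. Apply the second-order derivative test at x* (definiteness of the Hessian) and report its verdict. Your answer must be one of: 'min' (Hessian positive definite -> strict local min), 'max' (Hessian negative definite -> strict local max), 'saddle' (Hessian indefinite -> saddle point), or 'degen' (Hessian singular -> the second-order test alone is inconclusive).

Compute the Hessian H = grad^2 f:
  H = [[-3, 0], [0, 2]]
Verify stationarity: grad f(x*) = H x* + g = (0, 0).
Eigenvalues of H: -3, 2.
Eigenvalues have mixed signs, so H is indefinite -> x* is a saddle point.

saddle


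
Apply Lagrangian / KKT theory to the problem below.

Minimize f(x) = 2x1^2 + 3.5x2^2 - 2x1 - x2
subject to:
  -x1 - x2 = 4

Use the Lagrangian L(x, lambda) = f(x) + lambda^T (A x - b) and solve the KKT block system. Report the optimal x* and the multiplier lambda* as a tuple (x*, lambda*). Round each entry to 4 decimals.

Form the Lagrangian:
  L(x, lambda) = (1/2) x^T Q x + c^T x + lambda^T (A x - b)
Stationarity (grad_x L = 0): Q x + c + A^T lambda = 0.
Primal feasibility: A x = b.

This gives the KKT block system:
  [ Q   A^T ] [ x     ]   [-c ]
  [ A    0  ] [ lambda ] = [ b ]

Solving the linear system:
  x*      = (-2.4545, -1.5455)
  lambda* = (-11.8182)
  f(x*)   = 26.8636

x* = (-2.4545, -1.5455), lambda* = (-11.8182)


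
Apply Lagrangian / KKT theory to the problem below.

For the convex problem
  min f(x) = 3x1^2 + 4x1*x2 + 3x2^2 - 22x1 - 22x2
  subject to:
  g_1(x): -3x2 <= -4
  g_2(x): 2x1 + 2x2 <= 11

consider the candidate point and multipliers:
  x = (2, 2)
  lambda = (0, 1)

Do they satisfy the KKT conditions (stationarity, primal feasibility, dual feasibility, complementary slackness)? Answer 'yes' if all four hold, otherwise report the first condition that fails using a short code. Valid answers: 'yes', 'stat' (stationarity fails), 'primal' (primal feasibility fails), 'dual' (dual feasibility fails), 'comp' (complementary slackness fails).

Gradient of f: grad f(x) = Q x + c = (-2, -2)
Constraint values g_i(x) = a_i^T x - b_i:
  g_1((2, 2)) = -2
  g_2((2, 2)) = -3
Stationarity residual: grad f(x) + sum_i lambda_i a_i = (0, 0)
  -> stationarity OK
Primal feasibility (all g_i <= 0): OK
Dual feasibility (all lambda_i >= 0): OK
Complementary slackness (lambda_i * g_i(x) = 0 for all i): FAILS

Verdict: the first failing condition is complementary_slackness -> comp.

comp


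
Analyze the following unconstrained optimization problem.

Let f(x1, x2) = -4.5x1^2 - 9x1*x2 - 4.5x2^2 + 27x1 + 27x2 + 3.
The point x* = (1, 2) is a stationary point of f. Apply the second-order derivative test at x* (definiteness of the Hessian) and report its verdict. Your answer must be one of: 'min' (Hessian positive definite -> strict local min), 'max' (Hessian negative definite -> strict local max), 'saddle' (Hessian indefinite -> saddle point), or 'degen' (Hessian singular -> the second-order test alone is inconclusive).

Compute the Hessian H = grad^2 f:
  H = [[-9, -9], [-9, -9]]
Verify stationarity: grad f(x*) = H x* + g = (0, 0).
Eigenvalues of H: -18, 0.
H has a zero eigenvalue (singular; negative semidefinite but not definite), so H is neither positive definite, negative definite, nor indefinite. The second-order test alone is inconclusive -> degen.
(Indeed, f is constant along the null direction of H through x*, so x* is not a strict local extremum.)

degen


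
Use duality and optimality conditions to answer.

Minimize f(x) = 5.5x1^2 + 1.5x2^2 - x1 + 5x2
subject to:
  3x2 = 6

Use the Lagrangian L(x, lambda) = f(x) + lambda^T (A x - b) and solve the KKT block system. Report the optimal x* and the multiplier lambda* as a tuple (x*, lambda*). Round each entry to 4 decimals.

Form the Lagrangian:
  L(x, lambda) = (1/2) x^T Q x + c^T x + lambda^T (A x - b)
Stationarity (grad_x L = 0): Q x + c + A^T lambda = 0.
Primal feasibility: A x = b.

This gives the KKT block system:
  [ Q   A^T ] [ x     ]   [-c ]
  [ A    0  ] [ lambda ] = [ b ]

Solving the linear system:
  x*      = (0.0909, 2)
  lambda* = (-3.6667)
  f(x*)   = 15.9545

x* = (0.0909, 2), lambda* = (-3.6667)


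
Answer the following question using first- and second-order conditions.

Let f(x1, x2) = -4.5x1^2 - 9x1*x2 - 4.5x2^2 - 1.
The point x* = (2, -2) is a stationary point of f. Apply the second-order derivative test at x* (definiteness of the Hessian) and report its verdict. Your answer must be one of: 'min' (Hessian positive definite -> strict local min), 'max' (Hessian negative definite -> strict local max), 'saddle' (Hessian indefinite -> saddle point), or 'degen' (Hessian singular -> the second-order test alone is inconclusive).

Compute the Hessian H = grad^2 f:
  H = [[-9, -9], [-9, -9]]
Verify stationarity: grad f(x*) = H x* + g = (0, 0).
Eigenvalues of H: -18, 0.
H has a zero eigenvalue (singular; negative semidefinite but not definite), so H is neither positive definite, negative definite, nor indefinite. The second-order test alone is inconclusive -> degen.
(Indeed, f is constant along the null direction of H through x*, so x* is not a strict local extremum.)

degen


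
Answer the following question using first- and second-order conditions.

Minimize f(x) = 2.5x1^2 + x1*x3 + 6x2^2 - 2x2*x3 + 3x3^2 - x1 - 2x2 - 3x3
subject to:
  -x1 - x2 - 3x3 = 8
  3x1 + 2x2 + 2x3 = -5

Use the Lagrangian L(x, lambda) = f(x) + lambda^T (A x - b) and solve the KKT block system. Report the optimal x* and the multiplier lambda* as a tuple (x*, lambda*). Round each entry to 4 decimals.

Form the Lagrangian:
  L(x, lambda) = (1/2) x^T Q x + c^T x + lambda^T (A x - b)
Stationarity (grad_x L = 0): Q x + c + A^T lambda = 0.
Primal feasibility: A x = b.

This gives the KKT block system:
  [ Q   A^T ] [ x     ]   [-c ]
  [ A    0  ] [ lambda ] = [ b ]

Solving the linear system:
  x*      = (0.4535, -0.5437, -2.6366)
  lambda* = (-7.0141, -1.8817)
  f(x*)   = 27.6239

x* = (0.4535, -0.5437, -2.6366), lambda* = (-7.0141, -1.8817)


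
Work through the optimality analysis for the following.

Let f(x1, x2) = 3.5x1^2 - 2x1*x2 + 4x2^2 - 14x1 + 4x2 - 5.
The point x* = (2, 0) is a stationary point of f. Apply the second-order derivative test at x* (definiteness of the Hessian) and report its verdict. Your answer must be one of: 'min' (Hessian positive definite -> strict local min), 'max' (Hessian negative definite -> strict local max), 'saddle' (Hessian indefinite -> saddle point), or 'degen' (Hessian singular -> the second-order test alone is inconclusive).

Compute the Hessian H = grad^2 f:
  H = [[7, -2], [-2, 8]]
Verify stationarity: grad f(x*) = H x* + g = (0, 0).
Eigenvalues of H: 5.4384, 9.5616.
Both eigenvalues > 0, so H is positive definite -> x* is a strict local min.

min


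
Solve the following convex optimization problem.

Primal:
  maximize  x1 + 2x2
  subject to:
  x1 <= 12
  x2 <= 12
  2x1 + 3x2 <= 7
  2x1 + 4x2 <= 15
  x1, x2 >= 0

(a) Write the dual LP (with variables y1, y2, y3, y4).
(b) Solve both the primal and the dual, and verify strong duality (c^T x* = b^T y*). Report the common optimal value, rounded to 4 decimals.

The standard primal-dual pair for 'max c^T x s.t. A x <= b, x >= 0' is:
  Dual:  min b^T y  s.t.  A^T y >= c,  y >= 0.

So the dual LP is:
  minimize  12y1 + 12y2 + 7y3 + 15y4
  subject to:
    y1 + 2y3 + 2y4 >= 1
    y2 + 3y3 + 4y4 >= 2
    y1, y2, y3, y4 >= 0

Solving the primal: x* = (0, 2.3333).
  primal value c^T x* = 4.6667.
Solving the dual: y* = (0, 0, 0.6667, 0).
  dual value b^T y* = 4.6667.
Strong duality: c^T x* = b^T y*. Confirmed.

4.6667


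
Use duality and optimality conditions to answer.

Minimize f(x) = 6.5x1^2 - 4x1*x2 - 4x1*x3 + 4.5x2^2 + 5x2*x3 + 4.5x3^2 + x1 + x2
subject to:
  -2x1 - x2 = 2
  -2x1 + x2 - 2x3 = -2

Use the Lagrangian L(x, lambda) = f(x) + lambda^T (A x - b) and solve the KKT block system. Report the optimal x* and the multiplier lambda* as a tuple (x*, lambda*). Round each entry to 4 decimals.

Form the Lagrangian:
  L(x, lambda) = (1/2) x^T Q x + c^T x + lambda^T (A x - b)
Stationarity (grad_x L = 0): Q x + c + A^T lambda = 0.
Primal feasibility: A x = b.

This gives the KKT block system:
  [ Q   A^T ] [ x     ]   [-c ]
  [ A    0  ] [ lambda ] = [ b ]

Solving the linear system:
  x*      = (-0.4013, -1.1975, 0.8025)
  lambda* = (-2.7389, 1.4204)
  f(x*)   = 3.3599

x* = (-0.4013, -1.1975, 0.8025), lambda* = (-2.7389, 1.4204)


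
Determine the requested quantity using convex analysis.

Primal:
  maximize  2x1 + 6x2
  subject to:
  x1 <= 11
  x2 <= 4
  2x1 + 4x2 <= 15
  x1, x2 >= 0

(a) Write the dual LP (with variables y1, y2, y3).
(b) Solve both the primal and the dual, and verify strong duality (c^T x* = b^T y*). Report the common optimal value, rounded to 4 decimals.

The standard primal-dual pair for 'max c^T x s.t. A x <= b, x >= 0' is:
  Dual:  min b^T y  s.t.  A^T y >= c,  y >= 0.

So the dual LP is:
  minimize  11y1 + 4y2 + 15y3
  subject to:
    y1 + 2y3 >= 2
    y2 + 4y3 >= 6
    y1, y2, y3 >= 0

Solving the primal: x* = (0, 3.75).
  primal value c^T x* = 22.5.
Solving the dual: y* = (0, 0, 1.5).
  dual value b^T y* = 22.5.
Strong duality: c^T x* = b^T y*. Confirmed.

22.5


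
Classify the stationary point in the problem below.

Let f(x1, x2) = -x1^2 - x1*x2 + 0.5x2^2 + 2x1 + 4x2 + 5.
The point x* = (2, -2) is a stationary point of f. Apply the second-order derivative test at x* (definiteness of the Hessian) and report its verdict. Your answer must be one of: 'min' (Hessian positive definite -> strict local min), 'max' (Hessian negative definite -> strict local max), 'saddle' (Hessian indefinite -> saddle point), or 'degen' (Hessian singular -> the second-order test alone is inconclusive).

Compute the Hessian H = grad^2 f:
  H = [[-2, -1], [-1, 1]]
Verify stationarity: grad f(x*) = H x* + g = (0, 0).
Eigenvalues of H: -2.3028, 1.3028.
Eigenvalues have mixed signs, so H is indefinite -> x* is a saddle point.

saddle


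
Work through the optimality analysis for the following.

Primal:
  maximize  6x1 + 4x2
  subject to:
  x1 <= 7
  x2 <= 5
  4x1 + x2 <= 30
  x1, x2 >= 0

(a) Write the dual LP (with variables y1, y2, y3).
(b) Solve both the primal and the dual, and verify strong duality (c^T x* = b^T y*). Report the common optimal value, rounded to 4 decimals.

The standard primal-dual pair for 'max c^T x s.t. A x <= b, x >= 0' is:
  Dual:  min b^T y  s.t.  A^T y >= c,  y >= 0.

So the dual LP is:
  minimize  7y1 + 5y2 + 30y3
  subject to:
    y1 + 4y3 >= 6
    y2 + y3 >= 4
    y1, y2, y3 >= 0

Solving the primal: x* = (6.25, 5).
  primal value c^T x* = 57.5.
Solving the dual: y* = (0, 2.5, 1.5).
  dual value b^T y* = 57.5.
Strong duality: c^T x* = b^T y*. Confirmed.

57.5


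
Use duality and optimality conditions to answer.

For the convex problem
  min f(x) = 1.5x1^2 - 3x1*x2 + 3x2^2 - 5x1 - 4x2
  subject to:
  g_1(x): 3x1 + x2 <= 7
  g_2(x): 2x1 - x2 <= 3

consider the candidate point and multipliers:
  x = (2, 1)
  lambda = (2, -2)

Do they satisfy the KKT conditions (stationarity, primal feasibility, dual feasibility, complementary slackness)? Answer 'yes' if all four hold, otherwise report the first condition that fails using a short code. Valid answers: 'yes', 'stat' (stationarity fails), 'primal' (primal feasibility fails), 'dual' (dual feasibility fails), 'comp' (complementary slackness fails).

Gradient of f: grad f(x) = Q x + c = (-2, -4)
Constraint values g_i(x) = a_i^T x - b_i:
  g_1((2, 1)) = 0
  g_2((2, 1)) = 0
Stationarity residual: grad f(x) + sum_i lambda_i a_i = (0, 0)
  -> stationarity OK
Primal feasibility (all g_i <= 0): OK
Dual feasibility (all lambda_i >= 0): FAILS
Complementary slackness (lambda_i * g_i(x) = 0 for all i): OK

Verdict: the first failing condition is dual_feasibility -> dual.

dual


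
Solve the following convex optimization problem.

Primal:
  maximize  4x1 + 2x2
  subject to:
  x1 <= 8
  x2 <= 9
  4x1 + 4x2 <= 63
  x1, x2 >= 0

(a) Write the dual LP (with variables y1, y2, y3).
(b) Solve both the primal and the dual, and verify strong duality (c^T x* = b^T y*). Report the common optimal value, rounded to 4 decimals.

The standard primal-dual pair for 'max c^T x s.t. A x <= b, x >= 0' is:
  Dual:  min b^T y  s.t.  A^T y >= c,  y >= 0.

So the dual LP is:
  minimize  8y1 + 9y2 + 63y3
  subject to:
    y1 + 4y3 >= 4
    y2 + 4y3 >= 2
    y1, y2, y3 >= 0

Solving the primal: x* = (8, 7.75).
  primal value c^T x* = 47.5.
Solving the dual: y* = (2, 0, 0.5).
  dual value b^T y* = 47.5.
Strong duality: c^T x* = b^T y*. Confirmed.

47.5


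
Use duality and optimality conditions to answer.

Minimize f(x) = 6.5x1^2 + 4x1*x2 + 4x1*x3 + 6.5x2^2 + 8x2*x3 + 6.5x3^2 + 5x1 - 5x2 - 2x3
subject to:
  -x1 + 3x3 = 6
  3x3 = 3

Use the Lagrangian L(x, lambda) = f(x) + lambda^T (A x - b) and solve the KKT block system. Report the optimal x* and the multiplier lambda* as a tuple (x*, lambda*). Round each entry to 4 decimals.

Form the Lagrangian:
  L(x, lambda) = (1/2) x^T Q x + c^T x + lambda^T (A x - b)
Stationarity (grad_x L = 0): Q x + c + A^T lambda = 0.
Primal feasibility: A x = b.

This gives the KKT block system:
  [ Q   A^T ] [ x     ]   [-c ]
  [ A    0  ] [ lambda ] = [ b ]

Solving the linear system:
  x*      = (-3, 0.6923, 1)
  lambda* = (-27.2308, 25.7179)
  f(x*)   = 32.8846

x* = (-3, 0.6923, 1), lambda* = (-27.2308, 25.7179)


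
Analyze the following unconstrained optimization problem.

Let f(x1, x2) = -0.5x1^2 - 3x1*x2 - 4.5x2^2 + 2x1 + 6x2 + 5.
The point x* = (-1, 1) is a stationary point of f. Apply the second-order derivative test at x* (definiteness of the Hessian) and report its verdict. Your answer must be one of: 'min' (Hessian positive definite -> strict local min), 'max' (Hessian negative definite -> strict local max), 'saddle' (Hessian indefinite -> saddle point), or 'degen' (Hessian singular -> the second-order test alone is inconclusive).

Compute the Hessian H = grad^2 f:
  H = [[-1, -3], [-3, -9]]
Verify stationarity: grad f(x*) = H x* + g = (0, 0).
Eigenvalues of H: -10, 0.
H has a zero eigenvalue (singular; negative semidefinite but not definite), so H is neither positive definite, negative definite, nor indefinite. The second-order test alone is inconclusive -> degen.
(Indeed, f is constant along the null direction of H through x*, so x* is not a strict local extremum.)

degen


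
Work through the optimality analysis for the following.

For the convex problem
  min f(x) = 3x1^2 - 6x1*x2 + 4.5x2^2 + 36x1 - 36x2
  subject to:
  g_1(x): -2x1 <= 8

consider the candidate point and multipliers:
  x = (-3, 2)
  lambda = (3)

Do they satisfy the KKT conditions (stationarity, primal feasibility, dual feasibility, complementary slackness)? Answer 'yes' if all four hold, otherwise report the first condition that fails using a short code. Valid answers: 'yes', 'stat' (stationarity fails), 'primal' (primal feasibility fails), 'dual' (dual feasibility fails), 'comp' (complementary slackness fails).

Gradient of f: grad f(x) = Q x + c = (6, 0)
Constraint values g_i(x) = a_i^T x - b_i:
  g_1((-3, 2)) = -2
Stationarity residual: grad f(x) + sum_i lambda_i a_i = (0, 0)
  -> stationarity OK
Primal feasibility (all g_i <= 0): OK
Dual feasibility (all lambda_i >= 0): OK
Complementary slackness (lambda_i * g_i(x) = 0 for all i): FAILS

Verdict: the first failing condition is complementary_slackness -> comp.

comp


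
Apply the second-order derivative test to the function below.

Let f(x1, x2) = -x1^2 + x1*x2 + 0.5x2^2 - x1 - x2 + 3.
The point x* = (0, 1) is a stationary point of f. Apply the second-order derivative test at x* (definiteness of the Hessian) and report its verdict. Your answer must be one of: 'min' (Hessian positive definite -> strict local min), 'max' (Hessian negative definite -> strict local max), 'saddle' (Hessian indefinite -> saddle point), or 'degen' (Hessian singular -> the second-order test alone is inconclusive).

Compute the Hessian H = grad^2 f:
  H = [[-2, 1], [1, 1]]
Verify stationarity: grad f(x*) = H x* + g = (0, 0).
Eigenvalues of H: -2.3028, 1.3028.
Eigenvalues have mixed signs, so H is indefinite -> x* is a saddle point.

saddle


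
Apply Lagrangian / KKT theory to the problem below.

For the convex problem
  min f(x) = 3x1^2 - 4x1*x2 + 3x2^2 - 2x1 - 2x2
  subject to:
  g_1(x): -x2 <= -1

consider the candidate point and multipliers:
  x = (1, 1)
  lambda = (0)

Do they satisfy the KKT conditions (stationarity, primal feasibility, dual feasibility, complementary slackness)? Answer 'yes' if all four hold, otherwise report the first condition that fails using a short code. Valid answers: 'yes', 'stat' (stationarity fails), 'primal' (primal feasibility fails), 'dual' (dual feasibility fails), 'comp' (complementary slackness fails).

Gradient of f: grad f(x) = Q x + c = (0, 0)
Constraint values g_i(x) = a_i^T x - b_i:
  g_1((1, 1)) = 0
Stationarity residual: grad f(x) + sum_i lambda_i a_i = (0, 0)
  -> stationarity OK
Primal feasibility (all g_i <= 0): OK
Dual feasibility (all lambda_i >= 0): OK
Complementary slackness (lambda_i * g_i(x) = 0 for all i): OK

Verdict: yes, KKT holds.

yes


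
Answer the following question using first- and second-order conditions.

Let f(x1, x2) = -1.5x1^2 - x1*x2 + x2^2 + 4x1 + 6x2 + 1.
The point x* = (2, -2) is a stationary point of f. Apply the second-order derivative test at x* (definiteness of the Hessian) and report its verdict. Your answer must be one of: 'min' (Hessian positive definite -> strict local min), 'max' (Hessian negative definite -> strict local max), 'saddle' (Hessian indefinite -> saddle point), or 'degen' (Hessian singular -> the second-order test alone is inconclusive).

Compute the Hessian H = grad^2 f:
  H = [[-3, -1], [-1, 2]]
Verify stationarity: grad f(x*) = H x* + g = (0, 0).
Eigenvalues of H: -3.1926, 2.1926.
Eigenvalues have mixed signs, so H is indefinite -> x* is a saddle point.

saddle


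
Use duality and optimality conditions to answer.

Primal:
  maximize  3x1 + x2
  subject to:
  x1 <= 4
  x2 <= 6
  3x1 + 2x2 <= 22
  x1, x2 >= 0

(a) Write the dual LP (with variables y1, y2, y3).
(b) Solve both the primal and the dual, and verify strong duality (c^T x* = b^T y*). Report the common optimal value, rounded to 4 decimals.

The standard primal-dual pair for 'max c^T x s.t. A x <= b, x >= 0' is:
  Dual:  min b^T y  s.t.  A^T y >= c,  y >= 0.

So the dual LP is:
  minimize  4y1 + 6y2 + 22y3
  subject to:
    y1 + 3y3 >= 3
    y2 + 2y3 >= 1
    y1, y2, y3 >= 0

Solving the primal: x* = (4, 5).
  primal value c^T x* = 17.
Solving the dual: y* = (1.5, 0, 0.5).
  dual value b^T y* = 17.
Strong duality: c^T x* = b^T y*. Confirmed.

17


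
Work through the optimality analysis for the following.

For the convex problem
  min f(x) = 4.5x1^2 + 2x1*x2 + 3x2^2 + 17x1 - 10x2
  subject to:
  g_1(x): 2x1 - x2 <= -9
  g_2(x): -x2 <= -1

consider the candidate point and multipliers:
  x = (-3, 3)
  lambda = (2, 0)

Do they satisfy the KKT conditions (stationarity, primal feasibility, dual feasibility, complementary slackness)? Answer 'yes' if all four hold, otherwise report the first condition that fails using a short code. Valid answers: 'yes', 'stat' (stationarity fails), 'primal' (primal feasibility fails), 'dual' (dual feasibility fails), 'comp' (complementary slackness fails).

Gradient of f: grad f(x) = Q x + c = (-4, 2)
Constraint values g_i(x) = a_i^T x - b_i:
  g_1((-3, 3)) = 0
  g_2((-3, 3)) = -2
Stationarity residual: grad f(x) + sum_i lambda_i a_i = (0, 0)
  -> stationarity OK
Primal feasibility (all g_i <= 0): OK
Dual feasibility (all lambda_i >= 0): OK
Complementary slackness (lambda_i * g_i(x) = 0 for all i): OK

Verdict: yes, KKT holds.

yes


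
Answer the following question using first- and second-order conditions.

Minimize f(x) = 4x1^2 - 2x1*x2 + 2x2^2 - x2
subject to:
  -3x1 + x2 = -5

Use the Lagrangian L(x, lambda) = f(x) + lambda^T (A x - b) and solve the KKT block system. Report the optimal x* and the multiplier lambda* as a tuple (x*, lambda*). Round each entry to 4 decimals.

Form the Lagrangian:
  L(x, lambda) = (1/2) x^T Q x + c^T x + lambda^T (A x - b)
Stationarity (grad_x L = 0): Q x + c + A^T lambda = 0.
Primal feasibility: A x = b.

This gives the KKT block system:
  [ Q   A^T ] [ x     ]   [-c ]
  [ A    0  ] [ lambda ] = [ b ]

Solving the linear system:
  x*      = (1.6562, -0.0312)
  lambda* = (4.4375)
  f(x*)   = 11.1094

x* = (1.6562, -0.0312), lambda* = (4.4375)


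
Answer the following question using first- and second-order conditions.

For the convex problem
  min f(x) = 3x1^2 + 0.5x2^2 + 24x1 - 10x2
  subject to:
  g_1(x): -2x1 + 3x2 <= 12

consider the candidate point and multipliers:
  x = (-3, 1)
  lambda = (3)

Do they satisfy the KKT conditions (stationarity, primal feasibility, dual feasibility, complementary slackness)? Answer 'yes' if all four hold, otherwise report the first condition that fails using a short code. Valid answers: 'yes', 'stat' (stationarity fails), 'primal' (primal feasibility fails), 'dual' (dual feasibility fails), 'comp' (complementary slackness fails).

Gradient of f: grad f(x) = Q x + c = (6, -9)
Constraint values g_i(x) = a_i^T x - b_i:
  g_1((-3, 1)) = -3
Stationarity residual: grad f(x) + sum_i lambda_i a_i = (0, 0)
  -> stationarity OK
Primal feasibility (all g_i <= 0): OK
Dual feasibility (all lambda_i >= 0): OK
Complementary slackness (lambda_i * g_i(x) = 0 for all i): FAILS

Verdict: the first failing condition is complementary_slackness -> comp.

comp


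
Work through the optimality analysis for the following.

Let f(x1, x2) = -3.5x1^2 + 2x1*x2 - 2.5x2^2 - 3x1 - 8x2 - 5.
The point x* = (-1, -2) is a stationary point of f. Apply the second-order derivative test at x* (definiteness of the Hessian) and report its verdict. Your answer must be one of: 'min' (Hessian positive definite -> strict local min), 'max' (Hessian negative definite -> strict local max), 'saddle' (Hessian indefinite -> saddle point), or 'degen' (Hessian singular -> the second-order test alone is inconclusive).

Compute the Hessian H = grad^2 f:
  H = [[-7, 2], [2, -5]]
Verify stationarity: grad f(x*) = H x* + g = (0, 0).
Eigenvalues of H: -8.2361, -3.7639.
Both eigenvalues < 0, so H is negative definite -> x* is a strict local max.

max


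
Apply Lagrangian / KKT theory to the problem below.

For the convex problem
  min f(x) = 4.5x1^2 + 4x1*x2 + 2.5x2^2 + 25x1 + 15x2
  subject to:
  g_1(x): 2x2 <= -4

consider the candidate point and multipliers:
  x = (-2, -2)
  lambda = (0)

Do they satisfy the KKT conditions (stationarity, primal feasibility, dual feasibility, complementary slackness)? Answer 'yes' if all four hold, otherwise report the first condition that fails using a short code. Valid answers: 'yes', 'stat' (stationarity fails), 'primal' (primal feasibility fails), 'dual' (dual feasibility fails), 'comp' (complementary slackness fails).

Gradient of f: grad f(x) = Q x + c = (-1, -3)
Constraint values g_i(x) = a_i^T x - b_i:
  g_1((-2, -2)) = 0
Stationarity residual: grad f(x) + sum_i lambda_i a_i = (-1, -3)
  -> stationarity FAILS
Primal feasibility (all g_i <= 0): OK
Dual feasibility (all lambda_i >= 0): OK
Complementary slackness (lambda_i * g_i(x) = 0 for all i): OK

Verdict: the first failing condition is stationarity -> stat.

stat


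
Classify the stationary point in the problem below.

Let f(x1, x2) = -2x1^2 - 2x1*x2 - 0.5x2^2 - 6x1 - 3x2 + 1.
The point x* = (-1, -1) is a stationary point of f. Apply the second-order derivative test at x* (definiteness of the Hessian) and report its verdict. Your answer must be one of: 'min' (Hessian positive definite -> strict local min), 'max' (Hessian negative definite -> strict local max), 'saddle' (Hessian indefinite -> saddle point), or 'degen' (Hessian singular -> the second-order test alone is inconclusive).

Compute the Hessian H = grad^2 f:
  H = [[-4, -2], [-2, -1]]
Verify stationarity: grad f(x*) = H x* + g = (0, 0).
Eigenvalues of H: -5, 0.
H has a zero eigenvalue (singular; negative semidefinite but not definite), so H is neither positive definite, negative definite, nor indefinite. The second-order test alone is inconclusive -> degen.
(Indeed, f is constant along the null direction of H through x*, so x* is not a strict local extremum.)

degen


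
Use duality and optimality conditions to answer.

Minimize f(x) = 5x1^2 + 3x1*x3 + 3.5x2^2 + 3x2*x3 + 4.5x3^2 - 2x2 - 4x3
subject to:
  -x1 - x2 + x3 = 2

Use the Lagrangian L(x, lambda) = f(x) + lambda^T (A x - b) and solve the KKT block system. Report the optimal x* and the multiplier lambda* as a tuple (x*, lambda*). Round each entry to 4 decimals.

Form the Lagrangian:
  L(x, lambda) = (1/2) x^T Q x + c^T x + lambda^T (A x - b)
Stationarity (grad_x L = 0): Q x + c + A^T lambda = 0.
Primal feasibility: A x = b.

This gives the KKT block system:
  [ Q   A^T ] [ x     ]   [-c ]
  [ A    0  ] [ lambda ] = [ b ]

Solving the linear system:
  x*      = (-0.5231, -0.4615, 1.0154)
  lambda* = (-2.1846)
  f(x*)   = 0.6154

x* = (-0.5231, -0.4615, 1.0154), lambda* = (-2.1846)


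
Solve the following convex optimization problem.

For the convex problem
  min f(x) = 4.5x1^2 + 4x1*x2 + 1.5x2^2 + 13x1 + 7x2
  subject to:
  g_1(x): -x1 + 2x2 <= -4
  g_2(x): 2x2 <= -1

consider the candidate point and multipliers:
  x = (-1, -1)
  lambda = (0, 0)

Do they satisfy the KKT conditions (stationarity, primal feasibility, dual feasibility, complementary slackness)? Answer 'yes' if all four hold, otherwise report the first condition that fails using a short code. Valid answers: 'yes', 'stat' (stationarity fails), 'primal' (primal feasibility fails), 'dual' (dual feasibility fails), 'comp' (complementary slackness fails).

Gradient of f: grad f(x) = Q x + c = (0, 0)
Constraint values g_i(x) = a_i^T x - b_i:
  g_1((-1, -1)) = 3
  g_2((-1, -1)) = -1
Stationarity residual: grad f(x) + sum_i lambda_i a_i = (0, 0)
  -> stationarity OK
Primal feasibility (all g_i <= 0): FAILS
Dual feasibility (all lambda_i >= 0): OK
Complementary slackness (lambda_i * g_i(x) = 0 for all i): OK

Verdict: the first failing condition is primal_feasibility -> primal.

primal


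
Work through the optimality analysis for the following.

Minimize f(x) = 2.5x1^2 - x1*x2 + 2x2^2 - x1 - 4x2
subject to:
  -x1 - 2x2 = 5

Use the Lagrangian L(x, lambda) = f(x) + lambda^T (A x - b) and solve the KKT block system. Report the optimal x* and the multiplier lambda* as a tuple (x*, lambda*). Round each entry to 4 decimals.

Form the Lagrangian:
  L(x, lambda) = (1/2) x^T Q x + c^T x + lambda^T (A x - b)
Stationarity (grad_x L = 0): Q x + c + A^T lambda = 0.
Primal feasibility: A x = b.

This gives the KKT block system:
  [ Q   A^T ] [ x     ]   [-c ]
  [ A    0  ] [ lambda ] = [ b ]

Solving the linear system:
  x*      = (-1.2143, -1.8929)
  lambda* = (-5.1786)
  f(x*)   = 17.3393

x* = (-1.2143, -1.8929), lambda* = (-5.1786)


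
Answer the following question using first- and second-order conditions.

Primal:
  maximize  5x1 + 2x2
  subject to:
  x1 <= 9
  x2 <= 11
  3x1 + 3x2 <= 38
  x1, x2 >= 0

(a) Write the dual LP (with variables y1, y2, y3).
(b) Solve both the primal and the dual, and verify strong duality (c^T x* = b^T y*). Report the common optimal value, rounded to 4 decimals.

The standard primal-dual pair for 'max c^T x s.t. A x <= b, x >= 0' is:
  Dual:  min b^T y  s.t.  A^T y >= c,  y >= 0.

So the dual LP is:
  minimize  9y1 + 11y2 + 38y3
  subject to:
    y1 + 3y3 >= 5
    y2 + 3y3 >= 2
    y1, y2, y3 >= 0

Solving the primal: x* = (9, 3.6667).
  primal value c^T x* = 52.3333.
Solving the dual: y* = (3, 0, 0.6667).
  dual value b^T y* = 52.3333.
Strong duality: c^T x* = b^T y*. Confirmed.

52.3333


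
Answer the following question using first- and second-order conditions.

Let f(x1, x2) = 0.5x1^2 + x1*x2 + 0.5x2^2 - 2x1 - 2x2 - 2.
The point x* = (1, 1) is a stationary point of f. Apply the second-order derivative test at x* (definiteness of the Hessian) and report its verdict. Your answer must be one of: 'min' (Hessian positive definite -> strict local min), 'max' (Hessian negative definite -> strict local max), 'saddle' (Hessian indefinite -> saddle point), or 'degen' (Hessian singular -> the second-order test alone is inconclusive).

Compute the Hessian H = grad^2 f:
  H = [[1, 1], [1, 1]]
Verify stationarity: grad f(x*) = H x* + g = (0, 0).
Eigenvalues of H: 0, 2.
H has a zero eigenvalue (singular; positive semidefinite but not definite), so H is neither positive definite, negative definite, nor indefinite. The second-order test alone is inconclusive -> degen.
(Indeed, f is constant along the null direction of H through x*, so x* is not a strict local extremum.)

degen


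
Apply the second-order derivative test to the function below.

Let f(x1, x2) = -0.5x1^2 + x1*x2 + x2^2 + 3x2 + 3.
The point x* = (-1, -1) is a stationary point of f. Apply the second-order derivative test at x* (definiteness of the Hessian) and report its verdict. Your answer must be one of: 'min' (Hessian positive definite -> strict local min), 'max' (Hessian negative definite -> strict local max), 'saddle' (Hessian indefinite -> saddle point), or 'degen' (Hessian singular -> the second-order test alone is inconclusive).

Compute the Hessian H = grad^2 f:
  H = [[-1, 1], [1, 2]]
Verify stationarity: grad f(x*) = H x* + g = (0, 0).
Eigenvalues of H: -1.3028, 2.3028.
Eigenvalues have mixed signs, so H is indefinite -> x* is a saddle point.

saddle


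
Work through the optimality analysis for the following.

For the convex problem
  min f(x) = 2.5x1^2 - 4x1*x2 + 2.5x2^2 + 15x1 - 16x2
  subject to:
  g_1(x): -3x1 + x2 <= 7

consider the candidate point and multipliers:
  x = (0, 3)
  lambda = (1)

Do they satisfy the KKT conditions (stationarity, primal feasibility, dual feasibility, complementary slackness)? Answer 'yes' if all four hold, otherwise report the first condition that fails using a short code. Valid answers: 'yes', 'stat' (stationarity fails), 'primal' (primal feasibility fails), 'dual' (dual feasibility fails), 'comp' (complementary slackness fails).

Gradient of f: grad f(x) = Q x + c = (3, -1)
Constraint values g_i(x) = a_i^T x - b_i:
  g_1((0, 3)) = -4
Stationarity residual: grad f(x) + sum_i lambda_i a_i = (0, 0)
  -> stationarity OK
Primal feasibility (all g_i <= 0): OK
Dual feasibility (all lambda_i >= 0): OK
Complementary slackness (lambda_i * g_i(x) = 0 for all i): FAILS

Verdict: the first failing condition is complementary_slackness -> comp.

comp


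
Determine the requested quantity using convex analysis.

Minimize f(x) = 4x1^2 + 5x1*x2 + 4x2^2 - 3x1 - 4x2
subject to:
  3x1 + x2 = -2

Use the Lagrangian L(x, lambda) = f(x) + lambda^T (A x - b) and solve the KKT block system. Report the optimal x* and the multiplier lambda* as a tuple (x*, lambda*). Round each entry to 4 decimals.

Form the Lagrangian:
  L(x, lambda) = (1/2) x^T Q x + c^T x + lambda^T (A x - b)
Stationarity (grad_x L = 0): Q x + c + A^T lambda = 0.
Primal feasibility: A x = b.

This gives the KKT block system:
  [ Q   A^T ] [ x     ]   [-c ]
  [ A    0  ] [ lambda ] = [ b ]

Solving the linear system:
  x*      = (-0.94, 0.82)
  lambda* = (2.14)
  f(x*)   = 1.91

x* = (-0.94, 0.82), lambda* = (2.14)


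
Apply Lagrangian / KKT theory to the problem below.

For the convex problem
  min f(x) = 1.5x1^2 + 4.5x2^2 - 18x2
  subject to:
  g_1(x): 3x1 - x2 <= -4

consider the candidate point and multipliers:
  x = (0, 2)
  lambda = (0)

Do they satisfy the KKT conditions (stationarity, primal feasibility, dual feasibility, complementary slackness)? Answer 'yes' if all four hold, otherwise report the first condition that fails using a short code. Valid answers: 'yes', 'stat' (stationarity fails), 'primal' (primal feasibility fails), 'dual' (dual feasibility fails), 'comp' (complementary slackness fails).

Gradient of f: grad f(x) = Q x + c = (0, 0)
Constraint values g_i(x) = a_i^T x - b_i:
  g_1((0, 2)) = 2
Stationarity residual: grad f(x) + sum_i lambda_i a_i = (0, 0)
  -> stationarity OK
Primal feasibility (all g_i <= 0): FAILS
Dual feasibility (all lambda_i >= 0): OK
Complementary slackness (lambda_i * g_i(x) = 0 for all i): OK

Verdict: the first failing condition is primal_feasibility -> primal.

primal


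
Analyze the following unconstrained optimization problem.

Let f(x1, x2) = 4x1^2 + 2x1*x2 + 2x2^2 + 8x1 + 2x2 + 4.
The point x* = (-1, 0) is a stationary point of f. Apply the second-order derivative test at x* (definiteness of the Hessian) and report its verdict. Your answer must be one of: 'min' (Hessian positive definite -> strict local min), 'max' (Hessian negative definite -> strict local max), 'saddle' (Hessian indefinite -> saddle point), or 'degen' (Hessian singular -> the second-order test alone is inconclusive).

Compute the Hessian H = grad^2 f:
  H = [[8, 2], [2, 4]]
Verify stationarity: grad f(x*) = H x* + g = (0, 0).
Eigenvalues of H: 3.1716, 8.8284.
Both eigenvalues > 0, so H is positive definite -> x* is a strict local min.

min


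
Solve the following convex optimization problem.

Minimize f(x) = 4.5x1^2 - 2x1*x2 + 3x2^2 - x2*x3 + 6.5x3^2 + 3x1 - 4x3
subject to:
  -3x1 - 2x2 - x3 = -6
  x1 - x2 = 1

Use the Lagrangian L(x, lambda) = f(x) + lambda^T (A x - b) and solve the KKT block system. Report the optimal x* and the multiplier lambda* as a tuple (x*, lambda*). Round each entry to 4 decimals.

Form the Lagrangian:
  L(x, lambda) = (1/2) x^T Q x + c^T x + lambda^T (A x - b)
Stationarity (grad_x L = 0): Q x + c + A^T lambda = 0.
Primal feasibility: A x = b.

This gives the KKT block system:
  [ Q   A^T ] [ x     ]   [-c ]
  [ A    0  ] [ lambda ] = [ b ]

Solving the linear system:
  x*      = (1.4855, 0.4855, 0.5723)
  lambda* = (2.9538, -6.5376)
  f(x*)   = 13.2139

x* = (1.4855, 0.4855, 0.5723), lambda* = (2.9538, -6.5376)


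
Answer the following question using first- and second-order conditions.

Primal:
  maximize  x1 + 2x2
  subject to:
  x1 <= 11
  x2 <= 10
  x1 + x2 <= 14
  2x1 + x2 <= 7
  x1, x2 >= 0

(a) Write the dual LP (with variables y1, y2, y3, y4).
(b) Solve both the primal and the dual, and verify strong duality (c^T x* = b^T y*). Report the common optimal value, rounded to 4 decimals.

The standard primal-dual pair for 'max c^T x s.t. A x <= b, x >= 0' is:
  Dual:  min b^T y  s.t.  A^T y >= c,  y >= 0.

So the dual LP is:
  minimize  11y1 + 10y2 + 14y3 + 7y4
  subject to:
    y1 + y3 + 2y4 >= 1
    y2 + y3 + y4 >= 2
    y1, y2, y3, y4 >= 0

Solving the primal: x* = (0, 7).
  primal value c^T x* = 14.
Solving the dual: y* = (0, 0, 0, 2).
  dual value b^T y* = 14.
Strong duality: c^T x* = b^T y*. Confirmed.

14
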